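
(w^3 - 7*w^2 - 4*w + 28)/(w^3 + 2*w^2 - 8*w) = (w^2 - 5*w - 14)/(w*(w + 4))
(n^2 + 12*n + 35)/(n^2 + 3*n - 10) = (n + 7)/(n - 2)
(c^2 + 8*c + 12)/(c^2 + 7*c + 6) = (c + 2)/(c + 1)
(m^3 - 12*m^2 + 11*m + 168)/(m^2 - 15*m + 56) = m + 3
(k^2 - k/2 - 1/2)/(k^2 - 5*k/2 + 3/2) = (2*k + 1)/(2*k - 3)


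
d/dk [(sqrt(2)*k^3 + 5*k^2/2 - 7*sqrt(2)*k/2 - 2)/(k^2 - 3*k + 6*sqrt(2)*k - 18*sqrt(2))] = (-(2*k - 3 + 6*sqrt(2))*(2*sqrt(2)*k^3 + 5*k^2 - 7*sqrt(2)*k - 4) + (6*sqrt(2)*k^2 + 10*k - 7*sqrt(2))*(k^2 - 3*k + 6*sqrt(2)*k - 18*sqrt(2)))/(2*(k^2 - 3*k + 6*sqrt(2)*k - 18*sqrt(2))^2)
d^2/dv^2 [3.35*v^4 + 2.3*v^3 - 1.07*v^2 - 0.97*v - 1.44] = 40.2*v^2 + 13.8*v - 2.14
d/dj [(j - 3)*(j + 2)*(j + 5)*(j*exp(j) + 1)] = j^4*exp(j) + 8*j^3*exp(j) + j^2*exp(j) + 3*j^2 - 52*j*exp(j) + 8*j - 30*exp(j) - 11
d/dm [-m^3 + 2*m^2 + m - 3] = -3*m^2 + 4*m + 1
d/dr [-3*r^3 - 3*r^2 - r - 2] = -9*r^2 - 6*r - 1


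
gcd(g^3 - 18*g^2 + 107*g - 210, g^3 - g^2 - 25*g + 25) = g - 5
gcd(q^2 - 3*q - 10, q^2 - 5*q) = q - 5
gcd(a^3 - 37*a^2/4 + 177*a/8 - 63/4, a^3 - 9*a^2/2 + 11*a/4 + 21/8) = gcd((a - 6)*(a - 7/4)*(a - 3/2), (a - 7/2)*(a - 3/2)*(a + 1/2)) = a - 3/2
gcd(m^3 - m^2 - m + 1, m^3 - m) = m^2 - 1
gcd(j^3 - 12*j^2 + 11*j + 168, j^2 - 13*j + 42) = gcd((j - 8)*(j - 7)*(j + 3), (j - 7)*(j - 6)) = j - 7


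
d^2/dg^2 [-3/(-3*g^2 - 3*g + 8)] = 18*(-3*g^2 - 3*g + 3*(2*g + 1)^2 + 8)/(3*g^2 + 3*g - 8)^3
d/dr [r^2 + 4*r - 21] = 2*r + 4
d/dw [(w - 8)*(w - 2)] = 2*w - 10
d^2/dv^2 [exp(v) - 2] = exp(v)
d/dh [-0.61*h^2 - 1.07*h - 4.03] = -1.22*h - 1.07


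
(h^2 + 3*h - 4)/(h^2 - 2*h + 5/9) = 9*(h^2 + 3*h - 4)/(9*h^2 - 18*h + 5)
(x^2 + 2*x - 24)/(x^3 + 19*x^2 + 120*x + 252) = (x - 4)/(x^2 + 13*x + 42)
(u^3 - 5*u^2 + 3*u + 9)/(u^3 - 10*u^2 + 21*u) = (u^2 - 2*u - 3)/(u*(u - 7))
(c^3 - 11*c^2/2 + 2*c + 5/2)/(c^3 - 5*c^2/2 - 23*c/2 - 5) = (c - 1)/(c + 2)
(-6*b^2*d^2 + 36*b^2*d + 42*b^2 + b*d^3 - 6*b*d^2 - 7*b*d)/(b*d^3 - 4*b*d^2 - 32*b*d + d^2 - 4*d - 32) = b*(6*b*d^2 - 36*b*d - 42*b - d^3 + 6*d^2 + 7*d)/(-b*d^3 + 4*b*d^2 + 32*b*d - d^2 + 4*d + 32)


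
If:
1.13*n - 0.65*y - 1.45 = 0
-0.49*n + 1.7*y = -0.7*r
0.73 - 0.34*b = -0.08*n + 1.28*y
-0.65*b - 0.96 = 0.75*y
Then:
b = -3.31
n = 2.20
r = -2.31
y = 1.59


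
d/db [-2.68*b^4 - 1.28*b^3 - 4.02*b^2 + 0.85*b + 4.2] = -10.72*b^3 - 3.84*b^2 - 8.04*b + 0.85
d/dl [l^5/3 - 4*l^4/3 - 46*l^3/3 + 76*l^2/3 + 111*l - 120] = 5*l^4/3 - 16*l^3/3 - 46*l^2 + 152*l/3 + 111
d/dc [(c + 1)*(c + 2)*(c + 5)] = 3*c^2 + 16*c + 17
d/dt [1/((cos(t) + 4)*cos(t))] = 2*(cos(t) + 2)*sin(t)/((cos(t) + 4)^2*cos(t)^2)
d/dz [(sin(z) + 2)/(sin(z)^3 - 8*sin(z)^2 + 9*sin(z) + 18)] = 2*(sin(z) + cos(z)^2 + 15)*sin(z)*cos(z)/((sin(z) - 6)^2*(sin(z) - 3)^2*(sin(z) + 1)^2)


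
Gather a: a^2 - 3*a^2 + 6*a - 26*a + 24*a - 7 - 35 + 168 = -2*a^2 + 4*a + 126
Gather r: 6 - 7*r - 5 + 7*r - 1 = 0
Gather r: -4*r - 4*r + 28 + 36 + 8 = 72 - 8*r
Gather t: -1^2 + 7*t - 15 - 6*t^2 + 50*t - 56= -6*t^2 + 57*t - 72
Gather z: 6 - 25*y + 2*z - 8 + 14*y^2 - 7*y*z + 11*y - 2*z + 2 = 14*y^2 - 7*y*z - 14*y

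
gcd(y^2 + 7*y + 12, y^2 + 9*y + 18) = y + 3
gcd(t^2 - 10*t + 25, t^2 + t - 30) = t - 5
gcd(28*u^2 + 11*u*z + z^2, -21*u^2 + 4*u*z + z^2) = 7*u + z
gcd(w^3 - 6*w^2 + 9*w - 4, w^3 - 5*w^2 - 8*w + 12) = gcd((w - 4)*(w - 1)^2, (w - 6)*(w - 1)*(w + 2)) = w - 1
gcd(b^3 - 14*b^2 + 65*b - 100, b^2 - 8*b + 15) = b - 5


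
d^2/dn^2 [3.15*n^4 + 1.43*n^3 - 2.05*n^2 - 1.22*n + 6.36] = 37.8*n^2 + 8.58*n - 4.1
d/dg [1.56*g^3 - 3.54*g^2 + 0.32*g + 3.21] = 4.68*g^2 - 7.08*g + 0.32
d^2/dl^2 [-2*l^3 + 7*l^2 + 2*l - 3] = 14 - 12*l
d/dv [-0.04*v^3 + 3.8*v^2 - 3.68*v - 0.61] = -0.12*v^2 + 7.6*v - 3.68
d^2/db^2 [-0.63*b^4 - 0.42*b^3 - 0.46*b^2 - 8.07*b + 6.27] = -7.56*b^2 - 2.52*b - 0.92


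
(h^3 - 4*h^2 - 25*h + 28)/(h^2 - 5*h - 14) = (h^2 + 3*h - 4)/(h + 2)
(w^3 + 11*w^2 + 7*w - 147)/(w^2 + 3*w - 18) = (w^2 + 14*w + 49)/(w + 6)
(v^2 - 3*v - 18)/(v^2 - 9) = (v - 6)/(v - 3)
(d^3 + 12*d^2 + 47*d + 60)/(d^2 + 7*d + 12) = d + 5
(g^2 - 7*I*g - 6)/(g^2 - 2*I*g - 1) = (g - 6*I)/(g - I)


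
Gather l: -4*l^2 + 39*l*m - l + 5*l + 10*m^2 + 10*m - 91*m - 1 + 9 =-4*l^2 + l*(39*m + 4) + 10*m^2 - 81*m + 8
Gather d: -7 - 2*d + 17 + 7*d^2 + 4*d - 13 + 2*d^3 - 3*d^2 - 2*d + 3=2*d^3 + 4*d^2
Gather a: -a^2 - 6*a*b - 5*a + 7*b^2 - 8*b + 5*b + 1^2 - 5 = -a^2 + a*(-6*b - 5) + 7*b^2 - 3*b - 4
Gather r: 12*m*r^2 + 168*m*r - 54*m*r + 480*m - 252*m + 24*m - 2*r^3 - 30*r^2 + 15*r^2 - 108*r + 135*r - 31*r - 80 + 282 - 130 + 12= 252*m - 2*r^3 + r^2*(12*m - 15) + r*(114*m - 4) + 84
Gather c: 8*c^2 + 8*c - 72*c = 8*c^2 - 64*c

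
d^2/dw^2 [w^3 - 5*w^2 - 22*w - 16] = 6*w - 10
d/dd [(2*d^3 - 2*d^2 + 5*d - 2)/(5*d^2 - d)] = (10*d^4 - 4*d^3 - 23*d^2 + 20*d - 2)/(d^2*(25*d^2 - 10*d + 1))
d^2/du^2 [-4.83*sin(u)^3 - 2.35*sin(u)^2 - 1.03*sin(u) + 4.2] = 4.6525*sin(u) - 10.8675*sin(3*u) - 4.7*cos(2*u)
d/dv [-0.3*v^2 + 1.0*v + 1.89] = 1.0 - 0.6*v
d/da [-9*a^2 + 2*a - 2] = 2 - 18*a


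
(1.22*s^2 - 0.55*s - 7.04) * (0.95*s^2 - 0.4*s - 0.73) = 1.159*s^4 - 1.0105*s^3 - 7.3586*s^2 + 3.2175*s + 5.1392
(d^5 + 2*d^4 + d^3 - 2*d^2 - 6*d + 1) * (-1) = -d^5 - 2*d^4 - d^3 + 2*d^2 + 6*d - 1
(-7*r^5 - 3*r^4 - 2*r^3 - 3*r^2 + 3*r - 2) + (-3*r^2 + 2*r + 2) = -7*r^5 - 3*r^4 - 2*r^3 - 6*r^2 + 5*r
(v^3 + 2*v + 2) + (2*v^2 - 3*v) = v^3 + 2*v^2 - v + 2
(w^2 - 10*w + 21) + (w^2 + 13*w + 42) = 2*w^2 + 3*w + 63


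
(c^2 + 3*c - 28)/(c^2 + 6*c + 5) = (c^2 + 3*c - 28)/(c^2 + 6*c + 5)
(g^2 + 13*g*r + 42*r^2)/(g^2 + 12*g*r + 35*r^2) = (g + 6*r)/(g + 5*r)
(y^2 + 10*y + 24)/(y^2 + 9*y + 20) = (y + 6)/(y + 5)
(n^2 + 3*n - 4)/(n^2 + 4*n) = (n - 1)/n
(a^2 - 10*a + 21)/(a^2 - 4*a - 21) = (a - 3)/(a + 3)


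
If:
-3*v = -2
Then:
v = 2/3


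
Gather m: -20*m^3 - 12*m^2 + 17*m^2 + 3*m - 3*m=-20*m^3 + 5*m^2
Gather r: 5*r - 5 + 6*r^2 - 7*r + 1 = 6*r^2 - 2*r - 4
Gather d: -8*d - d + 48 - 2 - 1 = 45 - 9*d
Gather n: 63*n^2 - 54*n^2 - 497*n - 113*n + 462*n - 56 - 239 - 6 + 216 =9*n^2 - 148*n - 85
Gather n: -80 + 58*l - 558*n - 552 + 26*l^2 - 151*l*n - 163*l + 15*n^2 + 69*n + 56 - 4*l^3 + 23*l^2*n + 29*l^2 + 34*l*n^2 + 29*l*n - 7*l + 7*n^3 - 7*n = -4*l^3 + 55*l^2 - 112*l + 7*n^3 + n^2*(34*l + 15) + n*(23*l^2 - 122*l - 496) - 576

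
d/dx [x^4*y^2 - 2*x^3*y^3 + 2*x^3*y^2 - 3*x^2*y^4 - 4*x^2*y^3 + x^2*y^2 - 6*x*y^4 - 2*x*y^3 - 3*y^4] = 2*y^2*(2*x^3 - 3*x^2*y + 3*x^2 - 3*x*y^2 - 4*x*y + x - 3*y^2 - y)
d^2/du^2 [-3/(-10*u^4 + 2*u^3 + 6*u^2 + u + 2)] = 6*(6*(-10*u^2 + u + 1)*(-10*u^4 + 2*u^3 + 6*u^2 + u + 2) - (-40*u^3 + 6*u^2 + 12*u + 1)^2)/(-10*u^4 + 2*u^3 + 6*u^2 + u + 2)^3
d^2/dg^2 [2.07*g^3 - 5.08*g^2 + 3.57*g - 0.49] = 12.42*g - 10.16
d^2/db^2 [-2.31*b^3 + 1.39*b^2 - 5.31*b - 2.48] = 2.78 - 13.86*b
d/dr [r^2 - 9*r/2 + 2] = 2*r - 9/2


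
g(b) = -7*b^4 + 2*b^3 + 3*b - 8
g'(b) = -28*b^3 + 6*b^2 + 3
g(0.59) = -6.67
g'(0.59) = -0.66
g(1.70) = -51.54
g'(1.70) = -117.22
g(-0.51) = -10.27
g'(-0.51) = 8.27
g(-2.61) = -376.22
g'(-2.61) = 541.70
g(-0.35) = -9.24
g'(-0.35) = 4.94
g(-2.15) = -183.90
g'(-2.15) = 309.01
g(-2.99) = -629.91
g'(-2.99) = 805.11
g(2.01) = -99.99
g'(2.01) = -200.14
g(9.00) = -44450.00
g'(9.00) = -19923.00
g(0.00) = -8.00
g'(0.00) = 3.00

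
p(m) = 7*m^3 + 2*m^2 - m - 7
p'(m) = 21*m^2 + 4*m - 1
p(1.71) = 32.14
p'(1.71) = 67.25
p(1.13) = 4.52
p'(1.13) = 30.33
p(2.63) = 131.54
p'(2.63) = 154.77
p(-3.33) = -239.97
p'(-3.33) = 218.55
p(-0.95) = -10.25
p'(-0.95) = 14.15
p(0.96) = 0.08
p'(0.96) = 22.19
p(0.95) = -0.14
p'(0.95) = 21.75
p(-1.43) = -21.95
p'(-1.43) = 36.22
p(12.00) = 12365.00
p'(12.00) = 3071.00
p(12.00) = 12365.00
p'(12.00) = 3071.00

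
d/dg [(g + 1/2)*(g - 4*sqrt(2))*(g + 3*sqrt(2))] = 3*g^2 - 2*sqrt(2)*g + g - 24 - sqrt(2)/2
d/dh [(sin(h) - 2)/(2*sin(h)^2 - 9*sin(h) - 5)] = (8*sin(h) + cos(2*h) - 24)*cos(h)/(9*sin(h) + cos(2*h) + 4)^2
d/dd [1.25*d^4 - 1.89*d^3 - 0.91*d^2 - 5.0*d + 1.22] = 5.0*d^3 - 5.67*d^2 - 1.82*d - 5.0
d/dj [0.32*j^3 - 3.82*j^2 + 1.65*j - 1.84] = 0.96*j^2 - 7.64*j + 1.65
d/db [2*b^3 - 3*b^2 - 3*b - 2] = 6*b^2 - 6*b - 3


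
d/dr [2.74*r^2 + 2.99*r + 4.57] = 5.48*r + 2.99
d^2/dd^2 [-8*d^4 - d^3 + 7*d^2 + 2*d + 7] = -96*d^2 - 6*d + 14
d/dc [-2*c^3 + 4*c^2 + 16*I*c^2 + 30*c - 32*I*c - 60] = -6*c^2 + c*(8 + 32*I) + 30 - 32*I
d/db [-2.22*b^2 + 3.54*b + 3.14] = 3.54 - 4.44*b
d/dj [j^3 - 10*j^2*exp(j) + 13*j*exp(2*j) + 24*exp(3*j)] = -10*j^2*exp(j) + 3*j^2 + 26*j*exp(2*j) - 20*j*exp(j) + 72*exp(3*j) + 13*exp(2*j)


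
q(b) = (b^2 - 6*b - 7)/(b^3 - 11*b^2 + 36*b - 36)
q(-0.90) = 0.01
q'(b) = (2*b - 6)/(b^3 - 11*b^2 + 36*b - 36) + (-3*b^2 + 22*b - 36)*(b^2 - 6*b - 7)/(b^3 - 11*b^2 + 36*b - 36)^2 = (-b^4 + 12*b^3 - 9*b^2 - 226*b + 468)/(b^6 - 22*b^5 + 193*b^4 - 864*b^3 + 2088*b^2 - 2592*b + 1296)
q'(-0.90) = 0.11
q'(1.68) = 33.59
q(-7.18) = -0.07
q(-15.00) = -0.05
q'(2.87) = -310.57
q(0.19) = 0.27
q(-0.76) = 0.03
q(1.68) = 7.81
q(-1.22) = -0.02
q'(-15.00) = 0.00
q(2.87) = -45.15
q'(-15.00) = 0.00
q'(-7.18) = -0.00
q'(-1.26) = 0.07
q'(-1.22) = 0.07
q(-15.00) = -0.05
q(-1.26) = -0.02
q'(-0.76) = 0.13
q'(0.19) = 0.49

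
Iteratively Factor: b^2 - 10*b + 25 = (b - 5)*(b - 5)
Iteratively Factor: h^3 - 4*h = (h)*(h^2 - 4) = h*(h + 2)*(h - 2)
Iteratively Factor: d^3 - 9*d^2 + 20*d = (d)*(d^2 - 9*d + 20) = d*(d - 4)*(d - 5)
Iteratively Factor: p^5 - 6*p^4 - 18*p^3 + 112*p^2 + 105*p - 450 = (p - 5)*(p^4 - p^3 - 23*p^2 - 3*p + 90) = (p - 5)*(p - 2)*(p^3 + p^2 - 21*p - 45) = (p - 5)*(p - 2)*(p + 3)*(p^2 - 2*p - 15) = (p - 5)*(p - 2)*(p + 3)^2*(p - 5)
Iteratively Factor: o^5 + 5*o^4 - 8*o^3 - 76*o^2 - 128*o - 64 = (o - 4)*(o^4 + 9*o^3 + 28*o^2 + 36*o + 16) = (o - 4)*(o + 4)*(o^3 + 5*o^2 + 8*o + 4) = (o - 4)*(o + 2)*(o + 4)*(o^2 + 3*o + 2) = (o - 4)*(o + 2)^2*(o + 4)*(o + 1)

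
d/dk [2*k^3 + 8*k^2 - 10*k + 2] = 6*k^2 + 16*k - 10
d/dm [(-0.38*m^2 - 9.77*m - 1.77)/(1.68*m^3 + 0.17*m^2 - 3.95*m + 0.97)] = (0.6384*m^4 + 32.8272*m^3 + 12.0827*m^2 - 0.135400000000004*m - 16.4684)/(2.8224*m^6 + 0.5712*m^5 - 13.2431*m^4 + 1.9162*m^3 + 15.9323*m^2 - 7.663*m + 0.9409)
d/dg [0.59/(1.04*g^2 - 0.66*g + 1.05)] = (0.3894 - 1.2272*g)/(1.04*g^2 - 0.66*g + 1.05)^2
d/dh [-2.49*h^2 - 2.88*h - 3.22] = -4.98*h - 2.88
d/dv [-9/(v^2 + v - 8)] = 9*(2*v + 1)/(v^2 + v - 8)^2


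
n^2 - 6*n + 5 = (n - 5)*(n - 1)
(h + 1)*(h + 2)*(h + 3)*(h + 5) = h^4 + 11*h^3 + 41*h^2 + 61*h + 30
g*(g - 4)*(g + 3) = g^3 - g^2 - 12*g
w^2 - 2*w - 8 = (w - 4)*(w + 2)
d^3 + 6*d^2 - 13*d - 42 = (d - 3)*(d + 2)*(d + 7)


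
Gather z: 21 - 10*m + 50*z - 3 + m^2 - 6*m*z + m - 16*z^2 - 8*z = m^2 - 9*m - 16*z^2 + z*(42 - 6*m) + 18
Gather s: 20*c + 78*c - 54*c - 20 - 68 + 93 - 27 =44*c - 22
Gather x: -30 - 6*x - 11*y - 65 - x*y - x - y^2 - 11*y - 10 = x*(-y - 7) - y^2 - 22*y - 105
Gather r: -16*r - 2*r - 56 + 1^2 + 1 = -18*r - 54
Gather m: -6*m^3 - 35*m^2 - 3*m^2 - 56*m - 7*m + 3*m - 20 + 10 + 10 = -6*m^3 - 38*m^2 - 60*m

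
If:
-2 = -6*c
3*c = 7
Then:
No Solution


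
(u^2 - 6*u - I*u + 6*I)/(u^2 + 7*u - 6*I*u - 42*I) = (u^2 - u*(6 + I) + 6*I)/(u^2 + u*(7 - 6*I) - 42*I)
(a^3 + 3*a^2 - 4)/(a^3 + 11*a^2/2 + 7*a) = 2*(a^2 + a - 2)/(a*(2*a + 7))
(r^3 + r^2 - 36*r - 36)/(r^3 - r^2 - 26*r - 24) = (r + 6)/(r + 4)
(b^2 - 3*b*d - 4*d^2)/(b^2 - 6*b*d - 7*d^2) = (b - 4*d)/(b - 7*d)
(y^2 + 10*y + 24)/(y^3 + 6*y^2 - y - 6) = (y + 4)/(y^2 - 1)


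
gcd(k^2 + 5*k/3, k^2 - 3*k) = k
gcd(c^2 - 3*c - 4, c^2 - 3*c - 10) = 1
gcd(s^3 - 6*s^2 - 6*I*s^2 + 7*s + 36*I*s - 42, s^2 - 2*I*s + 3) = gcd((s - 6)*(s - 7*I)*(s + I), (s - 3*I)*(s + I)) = s + I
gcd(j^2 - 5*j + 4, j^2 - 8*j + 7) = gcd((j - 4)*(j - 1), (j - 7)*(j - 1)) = j - 1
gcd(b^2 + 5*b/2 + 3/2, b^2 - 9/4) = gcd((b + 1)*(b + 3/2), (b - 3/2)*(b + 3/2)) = b + 3/2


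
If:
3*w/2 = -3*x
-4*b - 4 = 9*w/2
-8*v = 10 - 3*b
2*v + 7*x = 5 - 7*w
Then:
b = -382/85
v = -499/170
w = 264/85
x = -132/85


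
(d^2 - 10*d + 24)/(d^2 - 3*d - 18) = (d - 4)/(d + 3)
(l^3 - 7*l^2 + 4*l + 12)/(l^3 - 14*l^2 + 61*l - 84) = (l^3 - 7*l^2 + 4*l + 12)/(l^3 - 14*l^2 + 61*l - 84)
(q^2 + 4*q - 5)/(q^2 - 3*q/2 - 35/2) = 2*(-q^2 - 4*q + 5)/(-2*q^2 + 3*q + 35)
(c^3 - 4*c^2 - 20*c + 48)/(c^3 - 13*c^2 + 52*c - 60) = (c + 4)/(c - 5)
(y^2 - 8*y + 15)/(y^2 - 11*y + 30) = (y - 3)/(y - 6)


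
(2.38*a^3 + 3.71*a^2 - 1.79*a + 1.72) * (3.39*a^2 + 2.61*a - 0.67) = 8.0682*a^5 + 18.7887*a^4 + 2.0204*a^3 - 1.3268*a^2 + 5.6885*a - 1.1524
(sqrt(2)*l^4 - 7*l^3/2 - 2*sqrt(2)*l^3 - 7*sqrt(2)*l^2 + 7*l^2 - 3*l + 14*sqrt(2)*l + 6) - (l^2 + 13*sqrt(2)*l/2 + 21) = sqrt(2)*l^4 - 7*l^3/2 - 2*sqrt(2)*l^3 - 7*sqrt(2)*l^2 + 6*l^2 - 3*l + 15*sqrt(2)*l/2 - 15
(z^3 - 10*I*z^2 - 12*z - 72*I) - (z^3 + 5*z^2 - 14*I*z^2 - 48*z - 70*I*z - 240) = -5*z^2 + 4*I*z^2 + 36*z + 70*I*z + 240 - 72*I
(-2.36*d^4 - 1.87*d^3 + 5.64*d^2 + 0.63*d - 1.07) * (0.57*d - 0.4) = -1.3452*d^5 - 0.1219*d^4 + 3.9628*d^3 - 1.8969*d^2 - 0.8619*d + 0.428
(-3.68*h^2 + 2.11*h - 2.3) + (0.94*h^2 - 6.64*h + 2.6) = -2.74*h^2 - 4.53*h + 0.3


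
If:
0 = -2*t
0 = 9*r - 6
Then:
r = 2/3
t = 0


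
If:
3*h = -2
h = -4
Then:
No Solution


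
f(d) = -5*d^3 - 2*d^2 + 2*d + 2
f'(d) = -15*d^2 - 4*d + 2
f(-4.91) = 535.82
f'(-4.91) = -339.98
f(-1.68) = 16.70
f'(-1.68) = -33.62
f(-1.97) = 28.53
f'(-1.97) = -48.33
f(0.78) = -0.03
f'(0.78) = -10.25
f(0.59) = 1.46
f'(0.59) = -5.58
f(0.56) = 1.61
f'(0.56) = -4.94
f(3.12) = -163.09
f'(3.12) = -156.50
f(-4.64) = 449.15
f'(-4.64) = -302.38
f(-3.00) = 113.00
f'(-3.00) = -121.00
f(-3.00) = 113.00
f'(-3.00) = -121.00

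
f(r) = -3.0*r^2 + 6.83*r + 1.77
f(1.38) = 5.48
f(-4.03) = -74.48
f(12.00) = -348.27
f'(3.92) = -16.69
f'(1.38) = -1.45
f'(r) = 6.83 - 6.0*r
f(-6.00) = -147.21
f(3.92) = -17.56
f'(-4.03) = 31.01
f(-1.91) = -22.22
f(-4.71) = -96.95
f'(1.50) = -2.17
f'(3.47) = -13.99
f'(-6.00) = 42.83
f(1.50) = 5.26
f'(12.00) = -65.17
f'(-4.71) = 35.09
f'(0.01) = 6.77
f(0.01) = 1.84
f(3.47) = -10.65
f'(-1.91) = 18.29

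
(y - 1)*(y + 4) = y^2 + 3*y - 4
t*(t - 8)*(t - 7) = t^3 - 15*t^2 + 56*t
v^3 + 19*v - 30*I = (v - 3*I)*(v - 2*I)*(v + 5*I)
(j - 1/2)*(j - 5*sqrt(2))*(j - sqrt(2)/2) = j^3 - 11*sqrt(2)*j^2/2 - j^2/2 + 11*sqrt(2)*j/4 + 5*j - 5/2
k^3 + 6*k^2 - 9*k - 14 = (k - 2)*(k + 1)*(k + 7)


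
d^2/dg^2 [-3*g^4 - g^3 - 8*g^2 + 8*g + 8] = -36*g^2 - 6*g - 16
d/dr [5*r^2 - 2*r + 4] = 10*r - 2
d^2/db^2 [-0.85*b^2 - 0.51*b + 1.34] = -1.70000000000000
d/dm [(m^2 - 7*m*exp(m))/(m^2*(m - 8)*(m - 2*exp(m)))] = (m*(-m + 7*exp(m))*(m - 2*exp(m)) + m*(m - 8)*(m - 7*exp(m))*(2*exp(m) - 1) + 2*(-m + 7*exp(m))*(m - 8)*(m - 2*exp(m)) + (m - 8)*(m - 2*exp(m))*(-7*m*exp(m) + 2*m - 7*exp(m)))/(m^2*(m - 8)^2*(m - 2*exp(m))^2)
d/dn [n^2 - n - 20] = 2*n - 1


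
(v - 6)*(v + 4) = v^2 - 2*v - 24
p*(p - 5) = p^2 - 5*p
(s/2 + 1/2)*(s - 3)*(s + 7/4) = s^3/2 - s^2/8 - 13*s/4 - 21/8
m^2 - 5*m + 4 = (m - 4)*(m - 1)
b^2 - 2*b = b*(b - 2)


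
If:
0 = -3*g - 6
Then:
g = -2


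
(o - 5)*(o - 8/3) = o^2 - 23*o/3 + 40/3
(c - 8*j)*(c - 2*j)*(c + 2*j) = c^3 - 8*c^2*j - 4*c*j^2 + 32*j^3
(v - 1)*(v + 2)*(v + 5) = v^3 + 6*v^2 + 3*v - 10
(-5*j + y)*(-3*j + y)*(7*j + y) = 105*j^3 - 41*j^2*y - j*y^2 + y^3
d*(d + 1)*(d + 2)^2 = d^4 + 5*d^3 + 8*d^2 + 4*d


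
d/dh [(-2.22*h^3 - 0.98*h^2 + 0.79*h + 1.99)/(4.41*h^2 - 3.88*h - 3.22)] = (-9.7902*h^4 + 17.2272*h^3 + 21.7637*h^2 - 11.2406*h + 5.1774)/(19.4481*h^4 - 34.2216*h^3 - 13.346*h^2 + 24.9872*h + 10.3684)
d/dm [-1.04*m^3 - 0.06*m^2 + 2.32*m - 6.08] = -3.12*m^2 - 0.12*m + 2.32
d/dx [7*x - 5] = 7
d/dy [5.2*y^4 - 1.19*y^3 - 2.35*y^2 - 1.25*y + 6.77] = 20.8*y^3 - 3.57*y^2 - 4.7*y - 1.25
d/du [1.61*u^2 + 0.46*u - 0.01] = 3.22*u + 0.46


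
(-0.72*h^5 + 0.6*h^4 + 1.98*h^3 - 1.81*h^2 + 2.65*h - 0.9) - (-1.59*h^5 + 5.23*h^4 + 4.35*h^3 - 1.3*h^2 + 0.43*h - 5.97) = 0.87*h^5 - 4.63*h^4 - 2.37*h^3 - 0.51*h^2 + 2.22*h + 5.07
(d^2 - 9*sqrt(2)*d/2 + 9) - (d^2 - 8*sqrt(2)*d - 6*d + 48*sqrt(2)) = 7*sqrt(2)*d/2 + 6*d - 48*sqrt(2) + 9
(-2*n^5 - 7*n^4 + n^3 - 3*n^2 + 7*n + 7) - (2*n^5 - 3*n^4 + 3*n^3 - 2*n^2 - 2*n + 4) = -4*n^5 - 4*n^4 - 2*n^3 - n^2 + 9*n + 3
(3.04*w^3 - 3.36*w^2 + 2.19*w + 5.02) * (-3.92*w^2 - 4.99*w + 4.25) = -11.9168*w^5 - 1.9984*w^4 + 21.1016*w^3 - 44.8865*w^2 - 15.7423*w + 21.335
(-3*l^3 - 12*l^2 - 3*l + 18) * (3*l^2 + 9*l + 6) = -9*l^5 - 63*l^4 - 135*l^3 - 45*l^2 + 144*l + 108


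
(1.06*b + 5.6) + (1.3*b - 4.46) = 2.36*b + 1.14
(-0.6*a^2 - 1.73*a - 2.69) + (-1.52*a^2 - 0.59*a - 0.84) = -2.12*a^2 - 2.32*a - 3.53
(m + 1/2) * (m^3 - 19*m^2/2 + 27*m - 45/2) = m^4 - 9*m^3 + 89*m^2/4 - 9*m - 45/4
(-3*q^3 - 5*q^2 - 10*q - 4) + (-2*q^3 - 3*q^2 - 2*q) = -5*q^3 - 8*q^2 - 12*q - 4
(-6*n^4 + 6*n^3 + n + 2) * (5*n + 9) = -30*n^5 - 24*n^4 + 54*n^3 + 5*n^2 + 19*n + 18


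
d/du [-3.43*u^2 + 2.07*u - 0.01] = 2.07 - 6.86*u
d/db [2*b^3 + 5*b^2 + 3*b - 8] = 6*b^2 + 10*b + 3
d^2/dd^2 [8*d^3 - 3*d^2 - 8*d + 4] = 48*d - 6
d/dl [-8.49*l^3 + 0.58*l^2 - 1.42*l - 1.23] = -25.47*l^2 + 1.16*l - 1.42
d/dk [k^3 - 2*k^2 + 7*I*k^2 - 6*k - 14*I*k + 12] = 3*k^2 + k*(-4 + 14*I) - 6 - 14*I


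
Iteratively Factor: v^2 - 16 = (v - 4)*(v + 4)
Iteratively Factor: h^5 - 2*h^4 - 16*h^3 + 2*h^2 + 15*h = (h + 1)*(h^4 - 3*h^3 - 13*h^2 + 15*h) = (h + 1)*(h + 3)*(h^3 - 6*h^2 + 5*h) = (h - 5)*(h + 1)*(h + 3)*(h^2 - h) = h*(h - 5)*(h + 1)*(h + 3)*(h - 1)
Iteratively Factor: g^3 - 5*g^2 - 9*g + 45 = (g - 3)*(g^2 - 2*g - 15) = (g - 5)*(g - 3)*(g + 3)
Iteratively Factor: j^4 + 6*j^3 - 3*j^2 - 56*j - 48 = (j + 1)*(j^3 + 5*j^2 - 8*j - 48) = (j + 1)*(j + 4)*(j^2 + j - 12) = (j - 3)*(j + 1)*(j + 4)*(j + 4)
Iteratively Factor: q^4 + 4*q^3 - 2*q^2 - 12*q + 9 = (q - 1)*(q^3 + 5*q^2 + 3*q - 9) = (q - 1)^2*(q^2 + 6*q + 9) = (q - 1)^2*(q + 3)*(q + 3)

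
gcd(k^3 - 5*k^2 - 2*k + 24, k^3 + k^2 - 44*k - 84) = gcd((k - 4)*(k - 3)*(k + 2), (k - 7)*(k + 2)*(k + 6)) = k + 2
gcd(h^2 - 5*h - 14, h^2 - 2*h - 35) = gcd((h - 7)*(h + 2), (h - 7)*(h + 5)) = h - 7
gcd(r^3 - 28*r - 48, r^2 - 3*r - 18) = r - 6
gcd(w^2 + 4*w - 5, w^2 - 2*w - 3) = 1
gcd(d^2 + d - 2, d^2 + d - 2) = d^2 + d - 2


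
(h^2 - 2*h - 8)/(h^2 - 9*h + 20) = (h + 2)/(h - 5)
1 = 1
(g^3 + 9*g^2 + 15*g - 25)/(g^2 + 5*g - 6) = (g^2 + 10*g + 25)/(g + 6)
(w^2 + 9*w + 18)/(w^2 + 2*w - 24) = (w + 3)/(w - 4)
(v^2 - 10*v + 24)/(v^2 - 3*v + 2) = (v^2 - 10*v + 24)/(v^2 - 3*v + 2)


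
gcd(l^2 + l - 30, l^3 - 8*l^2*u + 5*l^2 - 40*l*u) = 1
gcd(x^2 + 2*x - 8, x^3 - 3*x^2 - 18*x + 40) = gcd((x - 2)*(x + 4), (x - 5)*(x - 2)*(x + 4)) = x^2 + 2*x - 8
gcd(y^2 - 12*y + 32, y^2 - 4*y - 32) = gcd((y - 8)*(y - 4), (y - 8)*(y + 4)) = y - 8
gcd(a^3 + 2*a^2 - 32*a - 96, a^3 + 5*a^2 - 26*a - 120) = a + 4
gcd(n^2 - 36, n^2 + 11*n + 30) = n + 6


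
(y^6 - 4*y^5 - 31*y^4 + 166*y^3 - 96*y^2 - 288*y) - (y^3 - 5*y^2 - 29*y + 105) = y^6 - 4*y^5 - 31*y^4 + 165*y^3 - 91*y^2 - 259*y - 105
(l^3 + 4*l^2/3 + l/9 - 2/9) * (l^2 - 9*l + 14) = l^5 - 23*l^4/3 + 19*l^3/9 + 157*l^2/9 + 32*l/9 - 28/9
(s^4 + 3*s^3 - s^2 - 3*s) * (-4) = -4*s^4 - 12*s^3 + 4*s^2 + 12*s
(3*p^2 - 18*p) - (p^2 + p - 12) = 2*p^2 - 19*p + 12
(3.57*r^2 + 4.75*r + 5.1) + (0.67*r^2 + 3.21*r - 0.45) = 4.24*r^2 + 7.96*r + 4.65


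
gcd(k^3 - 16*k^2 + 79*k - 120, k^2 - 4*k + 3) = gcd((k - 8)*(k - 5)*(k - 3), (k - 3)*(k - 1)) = k - 3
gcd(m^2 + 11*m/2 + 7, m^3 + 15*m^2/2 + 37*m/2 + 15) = m + 2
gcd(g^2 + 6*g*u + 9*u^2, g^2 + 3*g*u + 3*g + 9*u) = g + 3*u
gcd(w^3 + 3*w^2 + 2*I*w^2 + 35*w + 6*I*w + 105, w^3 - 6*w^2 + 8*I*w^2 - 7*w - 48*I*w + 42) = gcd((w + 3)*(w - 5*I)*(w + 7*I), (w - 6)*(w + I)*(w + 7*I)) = w + 7*I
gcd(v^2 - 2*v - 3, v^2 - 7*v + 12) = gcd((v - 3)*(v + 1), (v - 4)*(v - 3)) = v - 3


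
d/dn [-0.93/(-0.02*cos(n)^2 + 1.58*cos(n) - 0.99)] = (0.0372*cos(n) - 1.4694)*sin(n)/(0.02*cos(n)^2 - 1.58*cos(n) + 0.99)^2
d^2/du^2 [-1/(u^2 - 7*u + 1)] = 2*(u^2 - 7*u - (2*u - 7)^2 + 1)/(u^2 - 7*u + 1)^3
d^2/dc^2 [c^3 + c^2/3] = 6*c + 2/3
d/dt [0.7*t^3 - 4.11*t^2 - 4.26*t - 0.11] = 2.1*t^2 - 8.22*t - 4.26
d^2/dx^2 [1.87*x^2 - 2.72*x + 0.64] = 3.74000000000000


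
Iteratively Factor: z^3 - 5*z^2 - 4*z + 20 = (z + 2)*(z^2 - 7*z + 10) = (z - 5)*(z + 2)*(z - 2)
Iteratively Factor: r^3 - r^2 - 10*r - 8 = (r + 2)*(r^2 - 3*r - 4) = (r - 4)*(r + 2)*(r + 1)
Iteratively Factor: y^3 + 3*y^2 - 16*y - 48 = (y + 3)*(y^2 - 16) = (y - 4)*(y + 3)*(y + 4)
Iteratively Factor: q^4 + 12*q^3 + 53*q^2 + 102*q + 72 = (q + 3)*(q^3 + 9*q^2 + 26*q + 24) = (q + 3)^2*(q^2 + 6*q + 8) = (q + 2)*(q + 3)^2*(q + 4)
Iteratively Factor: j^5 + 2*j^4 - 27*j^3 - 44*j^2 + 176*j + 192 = (j + 4)*(j^4 - 2*j^3 - 19*j^2 + 32*j + 48) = (j + 1)*(j + 4)*(j^3 - 3*j^2 - 16*j + 48) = (j - 4)*(j + 1)*(j + 4)*(j^2 + j - 12) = (j - 4)*(j - 3)*(j + 1)*(j + 4)*(j + 4)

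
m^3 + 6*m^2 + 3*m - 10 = (m - 1)*(m + 2)*(m + 5)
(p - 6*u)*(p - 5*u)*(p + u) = p^3 - 10*p^2*u + 19*p*u^2 + 30*u^3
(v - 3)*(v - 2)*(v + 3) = v^3 - 2*v^2 - 9*v + 18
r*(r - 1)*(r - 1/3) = r^3 - 4*r^2/3 + r/3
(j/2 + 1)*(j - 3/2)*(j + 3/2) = j^3/2 + j^2 - 9*j/8 - 9/4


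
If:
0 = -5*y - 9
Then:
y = -9/5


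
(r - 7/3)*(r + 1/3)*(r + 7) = r^3 + 5*r^2 - 133*r/9 - 49/9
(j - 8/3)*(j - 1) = j^2 - 11*j/3 + 8/3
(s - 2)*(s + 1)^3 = s^4 + s^3 - 3*s^2 - 5*s - 2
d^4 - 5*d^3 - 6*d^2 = d^2*(d - 6)*(d + 1)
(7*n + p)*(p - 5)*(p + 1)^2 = 7*n*p^3 - 21*n*p^2 - 63*n*p - 35*n + p^4 - 3*p^3 - 9*p^2 - 5*p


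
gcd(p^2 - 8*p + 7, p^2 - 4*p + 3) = p - 1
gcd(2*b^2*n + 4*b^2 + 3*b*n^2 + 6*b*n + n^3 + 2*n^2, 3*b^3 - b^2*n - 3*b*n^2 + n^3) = b + n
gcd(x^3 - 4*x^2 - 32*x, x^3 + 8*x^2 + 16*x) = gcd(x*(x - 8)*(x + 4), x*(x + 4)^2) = x^2 + 4*x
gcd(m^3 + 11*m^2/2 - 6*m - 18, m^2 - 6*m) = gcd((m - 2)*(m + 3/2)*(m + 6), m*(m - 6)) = 1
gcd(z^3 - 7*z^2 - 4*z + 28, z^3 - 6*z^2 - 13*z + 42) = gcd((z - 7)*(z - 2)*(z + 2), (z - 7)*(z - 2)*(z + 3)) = z^2 - 9*z + 14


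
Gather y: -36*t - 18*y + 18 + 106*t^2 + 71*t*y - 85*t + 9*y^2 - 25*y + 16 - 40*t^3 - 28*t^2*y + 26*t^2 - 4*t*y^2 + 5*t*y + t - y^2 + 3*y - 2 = -40*t^3 + 132*t^2 - 120*t + y^2*(8 - 4*t) + y*(-28*t^2 + 76*t - 40) + 32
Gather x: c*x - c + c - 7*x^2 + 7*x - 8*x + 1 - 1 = -7*x^2 + x*(c - 1)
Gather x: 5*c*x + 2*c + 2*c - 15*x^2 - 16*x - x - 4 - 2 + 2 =4*c - 15*x^2 + x*(5*c - 17) - 4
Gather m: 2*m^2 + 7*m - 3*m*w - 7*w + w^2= 2*m^2 + m*(7 - 3*w) + w^2 - 7*w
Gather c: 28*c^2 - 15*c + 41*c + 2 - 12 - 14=28*c^2 + 26*c - 24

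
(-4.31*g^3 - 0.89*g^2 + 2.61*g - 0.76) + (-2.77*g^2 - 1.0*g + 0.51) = -4.31*g^3 - 3.66*g^2 + 1.61*g - 0.25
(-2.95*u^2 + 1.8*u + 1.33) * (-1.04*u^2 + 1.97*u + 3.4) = 3.068*u^4 - 7.6835*u^3 - 7.8672*u^2 + 8.7401*u + 4.522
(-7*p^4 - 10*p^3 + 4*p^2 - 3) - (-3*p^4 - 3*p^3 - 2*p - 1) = -4*p^4 - 7*p^3 + 4*p^2 + 2*p - 2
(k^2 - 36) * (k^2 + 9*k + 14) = k^4 + 9*k^3 - 22*k^2 - 324*k - 504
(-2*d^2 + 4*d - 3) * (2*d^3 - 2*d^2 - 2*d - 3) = -4*d^5 + 12*d^4 - 10*d^3 + 4*d^2 - 6*d + 9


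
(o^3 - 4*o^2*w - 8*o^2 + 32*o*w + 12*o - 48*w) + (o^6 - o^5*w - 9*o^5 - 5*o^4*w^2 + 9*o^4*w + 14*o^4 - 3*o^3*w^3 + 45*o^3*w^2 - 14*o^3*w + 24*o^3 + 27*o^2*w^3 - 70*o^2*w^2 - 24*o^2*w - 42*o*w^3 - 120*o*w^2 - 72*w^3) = o^6 - o^5*w - 9*o^5 - 5*o^4*w^2 + 9*o^4*w + 14*o^4 - 3*o^3*w^3 + 45*o^3*w^2 - 14*o^3*w + 25*o^3 + 27*o^2*w^3 - 70*o^2*w^2 - 28*o^2*w - 8*o^2 - 42*o*w^3 - 120*o*w^2 + 32*o*w + 12*o - 72*w^3 - 48*w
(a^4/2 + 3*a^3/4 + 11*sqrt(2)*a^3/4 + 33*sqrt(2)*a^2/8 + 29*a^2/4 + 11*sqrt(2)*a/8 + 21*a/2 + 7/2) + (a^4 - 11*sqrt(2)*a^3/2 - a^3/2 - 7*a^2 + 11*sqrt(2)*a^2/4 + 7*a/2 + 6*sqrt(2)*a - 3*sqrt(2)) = 3*a^4/2 - 11*sqrt(2)*a^3/4 + a^3/4 + a^2/4 + 55*sqrt(2)*a^2/8 + 59*sqrt(2)*a/8 + 14*a - 3*sqrt(2) + 7/2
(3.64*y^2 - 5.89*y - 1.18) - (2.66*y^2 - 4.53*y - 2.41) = 0.98*y^2 - 1.36*y + 1.23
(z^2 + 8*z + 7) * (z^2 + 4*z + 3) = z^4 + 12*z^3 + 42*z^2 + 52*z + 21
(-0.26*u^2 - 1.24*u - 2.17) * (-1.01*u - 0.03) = 0.2626*u^3 + 1.2602*u^2 + 2.2289*u + 0.0651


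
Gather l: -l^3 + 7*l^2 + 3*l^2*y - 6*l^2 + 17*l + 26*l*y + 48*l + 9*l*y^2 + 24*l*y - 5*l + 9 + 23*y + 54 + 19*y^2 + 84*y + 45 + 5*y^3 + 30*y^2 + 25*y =-l^3 + l^2*(3*y + 1) + l*(9*y^2 + 50*y + 60) + 5*y^3 + 49*y^2 + 132*y + 108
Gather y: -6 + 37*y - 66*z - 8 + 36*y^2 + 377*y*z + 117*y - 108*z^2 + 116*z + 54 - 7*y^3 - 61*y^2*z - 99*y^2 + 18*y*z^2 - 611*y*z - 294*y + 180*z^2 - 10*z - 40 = -7*y^3 + y^2*(-61*z - 63) + y*(18*z^2 - 234*z - 140) + 72*z^2 + 40*z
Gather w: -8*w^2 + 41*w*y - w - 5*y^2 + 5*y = -8*w^2 + w*(41*y - 1) - 5*y^2 + 5*y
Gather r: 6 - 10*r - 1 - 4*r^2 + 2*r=-4*r^2 - 8*r + 5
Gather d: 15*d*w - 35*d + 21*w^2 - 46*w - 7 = d*(15*w - 35) + 21*w^2 - 46*w - 7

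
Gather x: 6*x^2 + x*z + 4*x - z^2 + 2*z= 6*x^2 + x*(z + 4) - z^2 + 2*z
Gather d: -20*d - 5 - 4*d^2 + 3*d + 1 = -4*d^2 - 17*d - 4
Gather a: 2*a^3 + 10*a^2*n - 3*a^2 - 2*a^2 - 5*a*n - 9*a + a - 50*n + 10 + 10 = 2*a^3 + a^2*(10*n - 5) + a*(-5*n - 8) - 50*n + 20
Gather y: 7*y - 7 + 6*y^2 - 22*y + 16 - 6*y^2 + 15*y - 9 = 0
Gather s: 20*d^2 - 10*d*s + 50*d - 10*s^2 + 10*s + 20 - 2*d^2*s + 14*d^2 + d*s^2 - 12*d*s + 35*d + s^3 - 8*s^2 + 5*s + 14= 34*d^2 + 85*d + s^3 + s^2*(d - 18) + s*(-2*d^2 - 22*d + 15) + 34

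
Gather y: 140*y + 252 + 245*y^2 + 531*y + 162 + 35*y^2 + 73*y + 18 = 280*y^2 + 744*y + 432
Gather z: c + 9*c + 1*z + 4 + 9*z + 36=10*c + 10*z + 40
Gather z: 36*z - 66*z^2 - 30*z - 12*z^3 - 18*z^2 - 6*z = -12*z^3 - 84*z^2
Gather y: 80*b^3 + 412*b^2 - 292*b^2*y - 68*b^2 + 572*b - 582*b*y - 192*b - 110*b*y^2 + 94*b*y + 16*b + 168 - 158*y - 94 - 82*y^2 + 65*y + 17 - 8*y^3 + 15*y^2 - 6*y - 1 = 80*b^3 + 344*b^2 + 396*b - 8*y^3 + y^2*(-110*b - 67) + y*(-292*b^2 - 488*b - 99) + 90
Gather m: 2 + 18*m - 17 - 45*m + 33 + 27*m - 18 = 0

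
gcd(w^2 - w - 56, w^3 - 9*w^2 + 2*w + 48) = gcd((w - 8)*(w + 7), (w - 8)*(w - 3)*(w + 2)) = w - 8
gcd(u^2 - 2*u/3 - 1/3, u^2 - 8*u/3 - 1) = u + 1/3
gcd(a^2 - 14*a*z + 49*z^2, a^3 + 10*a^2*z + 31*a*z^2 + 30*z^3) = 1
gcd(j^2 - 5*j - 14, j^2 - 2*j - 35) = j - 7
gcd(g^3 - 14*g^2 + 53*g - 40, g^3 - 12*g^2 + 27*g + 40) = g^2 - 13*g + 40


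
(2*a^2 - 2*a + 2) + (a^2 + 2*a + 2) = 3*a^2 + 4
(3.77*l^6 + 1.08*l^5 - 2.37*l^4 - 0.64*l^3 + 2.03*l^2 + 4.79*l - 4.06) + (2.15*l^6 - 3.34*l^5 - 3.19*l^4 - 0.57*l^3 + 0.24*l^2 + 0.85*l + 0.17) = 5.92*l^6 - 2.26*l^5 - 5.56*l^4 - 1.21*l^3 + 2.27*l^2 + 5.64*l - 3.89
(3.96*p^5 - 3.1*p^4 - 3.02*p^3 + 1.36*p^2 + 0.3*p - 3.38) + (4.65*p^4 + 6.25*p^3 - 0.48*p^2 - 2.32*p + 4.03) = 3.96*p^5 + 1.55*p^4 + 3.23*p^3 + 0.88*p^2 - 2.02*p + 0.65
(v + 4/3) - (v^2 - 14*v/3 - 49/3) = -v^2 + 17*v/3 + 53/3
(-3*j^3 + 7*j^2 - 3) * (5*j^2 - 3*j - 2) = -15*j^5 + 44*j^4 - 15*j^3 - 29*j^2 + 9*j + 6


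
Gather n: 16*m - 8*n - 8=16*m - 8*n - 8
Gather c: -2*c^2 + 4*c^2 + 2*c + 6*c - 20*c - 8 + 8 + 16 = 2*c^2 - 12*c + 16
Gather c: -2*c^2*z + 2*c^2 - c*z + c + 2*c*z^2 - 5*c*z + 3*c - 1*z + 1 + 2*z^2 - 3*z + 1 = c^2*(2 - 2*z) + c*(2*z^2 - 6*z + 4) + 2*z^2 - 4*z + 2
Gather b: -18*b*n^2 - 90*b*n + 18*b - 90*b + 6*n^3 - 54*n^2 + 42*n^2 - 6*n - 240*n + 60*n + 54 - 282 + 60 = b*(-18*n^2 - 90*n - 72) + 6*n^3 - 12*n^2 - 186*n - 168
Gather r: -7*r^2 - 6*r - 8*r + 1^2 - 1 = -7*r^2 - 14*r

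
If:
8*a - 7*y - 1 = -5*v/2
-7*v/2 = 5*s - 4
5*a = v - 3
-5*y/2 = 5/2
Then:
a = -27/41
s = 206/205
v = -12/41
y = -1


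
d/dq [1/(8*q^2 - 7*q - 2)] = (7 - 16*q)/(-8*q^2 + 7*q + 2)^2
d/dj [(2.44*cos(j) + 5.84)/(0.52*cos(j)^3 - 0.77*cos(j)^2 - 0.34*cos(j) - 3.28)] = (2.5376*cos(j)^3 + 7.2316*cos(j)^2 - 8.9936*cos(j) + 6.0176)*sin(j)/(0.2704*cos(j)^6 - 0.8008*cos(j)^5 + 0.2393*cos(j)^4 - 2.8876*cos(j)^3 + 5.1668*cos(j)^2 + 2.2304*cos(j) + 10.7584)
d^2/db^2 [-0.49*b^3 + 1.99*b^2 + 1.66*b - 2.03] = 3.98 - 2.94*b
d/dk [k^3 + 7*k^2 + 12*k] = 3*k^2 + 14*k + 12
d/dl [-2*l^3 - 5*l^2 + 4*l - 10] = -6*l^2 - 10*l + 4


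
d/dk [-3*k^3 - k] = -9*k^2 - 1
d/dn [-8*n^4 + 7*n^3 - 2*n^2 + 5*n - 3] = -32*n^3 + 21*n^2 - 4*n + 5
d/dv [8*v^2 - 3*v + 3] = 16*v - 3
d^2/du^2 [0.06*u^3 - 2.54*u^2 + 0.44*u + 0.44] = 0.36*u - 5.08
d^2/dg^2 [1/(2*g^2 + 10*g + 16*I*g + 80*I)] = (-g^2 - 5*g - 8*I*g + (2*g + 5 + 8*I)^2 - 40*I)/(g^2 + 5*g + 8*I*g + 40*I)^3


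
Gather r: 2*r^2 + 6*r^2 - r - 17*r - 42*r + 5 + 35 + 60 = 8*r^2 - 60*r + 100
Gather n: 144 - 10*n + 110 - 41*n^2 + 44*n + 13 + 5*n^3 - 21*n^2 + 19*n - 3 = 5*n^3 - 62*n^2 + 53*n + 264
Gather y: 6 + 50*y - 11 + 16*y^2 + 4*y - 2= 16*y^2 + 54*y - 7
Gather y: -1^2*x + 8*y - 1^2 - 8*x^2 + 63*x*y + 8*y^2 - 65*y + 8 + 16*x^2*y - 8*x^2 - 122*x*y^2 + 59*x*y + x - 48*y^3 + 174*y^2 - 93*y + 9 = -16*x^2 - 48*y^3 + y^2*(182 - 122*x) + y*(16*x^2 + 122*x - 150) + 16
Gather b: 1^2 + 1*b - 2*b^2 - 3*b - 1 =-2*b^2 - 2*b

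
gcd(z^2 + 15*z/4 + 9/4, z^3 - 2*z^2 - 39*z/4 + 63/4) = z + 3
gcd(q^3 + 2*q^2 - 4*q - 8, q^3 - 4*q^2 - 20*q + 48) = q - 2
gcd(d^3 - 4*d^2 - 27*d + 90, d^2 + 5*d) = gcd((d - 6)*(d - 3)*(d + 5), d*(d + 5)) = d + 5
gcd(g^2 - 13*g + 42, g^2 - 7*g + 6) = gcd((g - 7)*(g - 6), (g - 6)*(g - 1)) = g - 6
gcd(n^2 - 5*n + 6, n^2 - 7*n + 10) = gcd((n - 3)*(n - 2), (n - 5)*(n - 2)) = n - 2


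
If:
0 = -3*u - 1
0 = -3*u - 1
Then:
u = -1/3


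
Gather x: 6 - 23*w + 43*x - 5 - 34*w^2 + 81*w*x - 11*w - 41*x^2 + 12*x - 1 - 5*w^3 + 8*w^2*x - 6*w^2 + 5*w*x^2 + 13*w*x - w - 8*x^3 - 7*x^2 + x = -5*w^3 - 40*w^2 - 35*w - 8*x^3 + x^2*(5*w - 48) + x*(8*w^2 + 94*w + 56)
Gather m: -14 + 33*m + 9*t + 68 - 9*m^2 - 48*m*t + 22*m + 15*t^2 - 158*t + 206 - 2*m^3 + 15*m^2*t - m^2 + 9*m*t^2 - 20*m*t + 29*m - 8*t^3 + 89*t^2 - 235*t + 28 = -2*m^3 + m^2*(15*t - 10) + m*(9*t^2 - 68*t + 84) - 8*t^3 + 104*t^2 - 384*t + 288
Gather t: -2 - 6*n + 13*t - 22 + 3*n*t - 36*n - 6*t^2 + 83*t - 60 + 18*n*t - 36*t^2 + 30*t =-42*n - 42*t^2 + t*(21*n + 126) - 84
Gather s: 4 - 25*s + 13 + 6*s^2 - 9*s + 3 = 6*s^2 - 34*s + 20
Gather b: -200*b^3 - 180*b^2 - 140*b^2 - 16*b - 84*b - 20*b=-200*b^3 - 320*b^2 - 120*b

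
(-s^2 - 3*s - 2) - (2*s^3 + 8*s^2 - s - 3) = -2*s^3 - 9*s^2 - 2*s + 1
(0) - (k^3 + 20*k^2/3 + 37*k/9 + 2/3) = -k^3 - 20*k^2/3 - 37*k/9 - 2/3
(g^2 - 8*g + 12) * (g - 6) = g^3 - 14*g^2 + 60*g - 72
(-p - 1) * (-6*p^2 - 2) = 6*p^3 + 6*p^2 + 2*p + 2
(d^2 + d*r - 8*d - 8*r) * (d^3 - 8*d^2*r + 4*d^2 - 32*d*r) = d^5 - 7*d^4*r - 4*d^4 - 8*d^3*r^2 + 28*d^3*r - 32*d^3 + 32*d^2*r^2 + 224*d^2*r + 256*d*r^2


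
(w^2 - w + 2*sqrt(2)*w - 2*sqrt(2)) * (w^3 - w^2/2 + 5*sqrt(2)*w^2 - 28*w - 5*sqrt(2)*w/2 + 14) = w^5 - 3*w^4/2 + 7*sqrt(2)*w^4 - 21*sqrt(2)*w^3/2 - 15*w^3/2 - 105*sqrt(2)*w^2/2 + 12*w^2 - 4*w + 84*sqrt(2)*w - 28*sqrt(2)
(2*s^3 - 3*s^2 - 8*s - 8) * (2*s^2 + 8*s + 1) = 4*s^5 + 10*s^4 - 38*s^3 - 83*s^2 - 72*s - 8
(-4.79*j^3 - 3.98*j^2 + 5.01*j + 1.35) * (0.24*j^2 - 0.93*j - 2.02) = -1.1496*j^5 + 3.4995*j^4 + 14.5796*j^3 + 3.7043*j^2 - 11.3757*j - 2.727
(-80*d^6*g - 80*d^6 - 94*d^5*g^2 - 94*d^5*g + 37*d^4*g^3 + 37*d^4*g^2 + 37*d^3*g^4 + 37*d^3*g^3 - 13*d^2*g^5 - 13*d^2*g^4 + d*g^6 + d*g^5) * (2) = -160*d^6*g - 160*d^6 - 188*d^5*g^2 - 188*d^5*g + 74*d^4*g^3 + 74*d^4*g^2 + 74*d^3*g^4 + 74*d^3*g^3 - 26*d^2*g^5 - 26*d^2*g^4 + 2*d*g^6 + 2*d*g^5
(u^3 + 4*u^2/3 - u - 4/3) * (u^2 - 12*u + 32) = u^5 - 32*u^4/3 + 15*u^3 + 160*u^2/3 - 16*u - 128/3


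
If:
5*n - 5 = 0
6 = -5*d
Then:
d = -6/5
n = 1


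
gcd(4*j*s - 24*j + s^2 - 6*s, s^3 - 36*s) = s - 6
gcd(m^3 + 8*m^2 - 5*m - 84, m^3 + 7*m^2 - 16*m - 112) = m^2 + 11*m + 28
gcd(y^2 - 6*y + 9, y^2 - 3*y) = y - 3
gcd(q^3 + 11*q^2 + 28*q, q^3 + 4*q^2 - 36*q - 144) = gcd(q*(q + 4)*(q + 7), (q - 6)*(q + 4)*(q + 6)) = q + 4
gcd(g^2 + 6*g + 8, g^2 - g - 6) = g + 2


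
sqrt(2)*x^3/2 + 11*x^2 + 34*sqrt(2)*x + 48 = (x + 4*sqrt(2))*(x + 6*sqrt(2))*(sqrt(2)*x/2 + 1)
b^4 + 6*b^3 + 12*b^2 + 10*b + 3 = (b + 1)^3*(b + 3)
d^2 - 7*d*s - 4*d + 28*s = (d - 4)*(d - 7*s)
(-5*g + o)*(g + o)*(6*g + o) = -30*g^3 - 29*g^2*o + 2*g*o^2 + o^3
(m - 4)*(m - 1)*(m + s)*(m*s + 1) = m^4*s + m^3*s^2 - 5*m^3*s + m^3 - 5*m^2*s^2 + 5*m^2*s - 5*m^2 + 4*m*s^2 - 5*m*s + 4*m + 4*s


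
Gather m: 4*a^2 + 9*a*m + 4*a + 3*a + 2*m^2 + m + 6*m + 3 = 4*a^2 + 7*a + 2*m^2 + m*(9*a + 7) + 3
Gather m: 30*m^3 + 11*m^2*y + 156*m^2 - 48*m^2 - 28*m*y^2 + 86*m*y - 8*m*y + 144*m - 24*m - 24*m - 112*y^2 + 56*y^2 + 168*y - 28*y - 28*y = 30*m^3 + m^2*(11*y + 108) + m*(-28*y^2 + 78*y + 96) - 56*y^2 + 112*y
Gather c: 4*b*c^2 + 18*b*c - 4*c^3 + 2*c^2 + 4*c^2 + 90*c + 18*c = -4*c^3 + c^2*(4*b + 6) + c*(18*b + 108)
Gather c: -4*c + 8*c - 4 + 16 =4*c + 12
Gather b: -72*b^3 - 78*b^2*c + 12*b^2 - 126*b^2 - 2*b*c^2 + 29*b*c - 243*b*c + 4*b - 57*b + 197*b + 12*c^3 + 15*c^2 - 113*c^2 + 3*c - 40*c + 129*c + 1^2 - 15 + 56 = -72*b^3 + b^2*(-78*c - 114) + b*(-2*c^2 - 214*c + 144) + 12*c^3 - 98*c^2 + 92*c + 42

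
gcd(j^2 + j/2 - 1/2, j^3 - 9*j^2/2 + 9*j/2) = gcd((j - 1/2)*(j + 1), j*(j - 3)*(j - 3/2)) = 1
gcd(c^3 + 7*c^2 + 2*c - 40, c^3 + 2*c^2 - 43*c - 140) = c^2 + 9*c + 20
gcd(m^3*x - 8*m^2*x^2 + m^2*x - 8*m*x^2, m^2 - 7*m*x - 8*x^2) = -m + 8*x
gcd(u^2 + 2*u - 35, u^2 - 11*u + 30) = u - 5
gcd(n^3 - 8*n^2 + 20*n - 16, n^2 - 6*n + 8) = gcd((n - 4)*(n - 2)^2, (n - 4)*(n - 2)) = n^2 - 6*n + 8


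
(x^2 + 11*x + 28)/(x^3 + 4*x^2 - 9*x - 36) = (x + 7)/(x^2 - 9)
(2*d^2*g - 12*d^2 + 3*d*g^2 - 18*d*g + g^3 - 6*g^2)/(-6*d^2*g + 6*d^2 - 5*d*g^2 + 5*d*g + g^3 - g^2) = (-2*d*g + 12*d - g^2 + 6*g)/(6*d*g - 6*d - g^2 + g)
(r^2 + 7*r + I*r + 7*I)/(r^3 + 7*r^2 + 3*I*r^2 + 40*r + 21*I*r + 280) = (r + I)/(r^2 + 3*I*r + 40)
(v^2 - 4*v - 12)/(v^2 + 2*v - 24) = (v^2 - 4*v - 12)/(v^2 + 2*v - 24)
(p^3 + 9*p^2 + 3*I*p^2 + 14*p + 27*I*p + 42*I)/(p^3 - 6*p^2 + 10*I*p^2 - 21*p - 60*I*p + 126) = (p^2 + 9*p + 14)/(p^2 + p*(-6 + 7*I) - 42*I)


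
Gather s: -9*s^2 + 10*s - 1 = -9*s^2 + 10*s - 1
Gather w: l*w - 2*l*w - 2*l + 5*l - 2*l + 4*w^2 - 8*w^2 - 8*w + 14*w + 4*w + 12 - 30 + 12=l - 4*w^2 + w*(10 - l) - 6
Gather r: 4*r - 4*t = 4*r - 4*t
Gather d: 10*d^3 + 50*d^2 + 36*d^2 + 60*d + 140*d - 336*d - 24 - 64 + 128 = 10*d^3 + 86*d^2 - 136*d + 40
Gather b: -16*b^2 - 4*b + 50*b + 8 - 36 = -16*b^2 + 46*b - 28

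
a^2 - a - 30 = (a - 6)*(a + 5)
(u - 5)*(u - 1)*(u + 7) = u^3 + u^2 - 37*u + 35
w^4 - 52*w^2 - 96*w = w*(w - 8)*(w + 2)*(w + 6)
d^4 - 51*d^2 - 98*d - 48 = (d - 8)*(d + 1)^2*(d + 6)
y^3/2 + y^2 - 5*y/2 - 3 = (y/2 + 1/2)*(y - 2)*(y + 3)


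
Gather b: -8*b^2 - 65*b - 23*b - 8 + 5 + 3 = -8*b^2 - 88*b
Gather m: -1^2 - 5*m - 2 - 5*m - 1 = -10*m - 4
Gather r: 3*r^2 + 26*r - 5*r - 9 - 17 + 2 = 3*r^2 + 21*r - 24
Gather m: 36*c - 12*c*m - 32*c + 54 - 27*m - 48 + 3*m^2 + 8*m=4*c + 3*m^2 + m*(-12*c - 19) + 6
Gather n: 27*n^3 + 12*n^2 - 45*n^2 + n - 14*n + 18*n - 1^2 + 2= 27*n^3 - 33*n^2 + 5*n + 1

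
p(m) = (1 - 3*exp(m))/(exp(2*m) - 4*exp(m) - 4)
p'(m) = (1 - 3*exp(m))*(-2*exp(2*m) + 4*exp(m))/(exp(2*m) - 4*exp(m) - 4)^2 - 3*exp(m)/(exp(2*m) - 4*exp(m) - 4) = (3*exp(2*m) - 2*exp(m) + 16)*exp(m)/(exp(4*m) - 8*exp(3*m) + 8*exp(2*m) + 32*exp(m) + 16)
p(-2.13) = -0.14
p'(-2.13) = 0.09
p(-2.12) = -0.14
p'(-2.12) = 0.10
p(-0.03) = 0.28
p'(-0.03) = 0.34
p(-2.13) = -0.14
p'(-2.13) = 0.09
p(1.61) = -13.78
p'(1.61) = 392.27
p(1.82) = -1.86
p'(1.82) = 8.23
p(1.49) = 5.97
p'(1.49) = 69.17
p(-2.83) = -0.19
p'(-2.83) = 0.05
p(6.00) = -0.00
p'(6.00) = 0.01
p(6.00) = -0.00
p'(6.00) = 0.01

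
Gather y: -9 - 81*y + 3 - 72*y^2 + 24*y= -72*y^2 - 57*y - 6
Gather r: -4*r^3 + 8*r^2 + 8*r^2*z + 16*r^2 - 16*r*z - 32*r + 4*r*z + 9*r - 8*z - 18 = -4*r^3 + r^2*(8*z + 24) + r*(-12*z - 23) - 8*z - 18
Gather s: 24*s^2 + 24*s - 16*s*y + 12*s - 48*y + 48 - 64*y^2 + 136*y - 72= 24*s^2 + s*(36 - 16*y) - 64*y^2 + 88*y - 24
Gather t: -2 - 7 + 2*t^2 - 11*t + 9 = 2*t^2 - 11*t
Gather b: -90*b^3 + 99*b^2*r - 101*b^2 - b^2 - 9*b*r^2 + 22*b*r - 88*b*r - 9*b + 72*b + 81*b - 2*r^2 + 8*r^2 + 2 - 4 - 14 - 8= -90*b^3 + b^2*(99*r - 102) + b*(-9*r^2 - 66*r + 144) + 6*r^2 - 24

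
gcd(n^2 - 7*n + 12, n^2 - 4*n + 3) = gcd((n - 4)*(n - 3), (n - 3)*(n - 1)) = n - 3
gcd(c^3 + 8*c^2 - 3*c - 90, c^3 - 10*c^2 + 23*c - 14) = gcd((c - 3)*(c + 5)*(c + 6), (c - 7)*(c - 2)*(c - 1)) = 1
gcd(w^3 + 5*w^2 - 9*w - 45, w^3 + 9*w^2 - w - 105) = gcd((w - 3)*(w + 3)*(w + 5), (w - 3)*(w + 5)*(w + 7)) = w^2 + 2*w - 15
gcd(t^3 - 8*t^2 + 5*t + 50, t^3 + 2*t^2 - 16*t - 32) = t + 2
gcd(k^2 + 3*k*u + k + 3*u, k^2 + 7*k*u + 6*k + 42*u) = 1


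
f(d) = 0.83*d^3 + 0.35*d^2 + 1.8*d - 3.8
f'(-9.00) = 197.19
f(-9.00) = -596.72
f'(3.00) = 26.31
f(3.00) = 27.16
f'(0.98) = 4.88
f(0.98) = -0.92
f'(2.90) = 24.77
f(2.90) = 24.61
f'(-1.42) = 5.83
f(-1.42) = -8.03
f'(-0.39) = 1.91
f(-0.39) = -4.50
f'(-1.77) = 8.36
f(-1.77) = -10.49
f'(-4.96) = 59.59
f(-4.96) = -105.40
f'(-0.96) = 3.42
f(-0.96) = -5.94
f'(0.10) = 1.89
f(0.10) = -3.62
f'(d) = 2.49*d^2 + 0.7*d + 1.8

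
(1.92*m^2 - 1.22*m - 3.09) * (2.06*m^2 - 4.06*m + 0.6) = 3.9552*m^4 - 10.3084*m^3 - 0.2602*m^2 + 11.8134*m - 1.854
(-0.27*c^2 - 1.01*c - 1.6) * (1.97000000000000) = -0.5319*c^2 - 1.9897*c - 3.152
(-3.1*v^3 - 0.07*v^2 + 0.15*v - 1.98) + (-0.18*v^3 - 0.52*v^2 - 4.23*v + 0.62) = -3.28*v^3 - 0.59*v^2 - 4.08*v - 1.36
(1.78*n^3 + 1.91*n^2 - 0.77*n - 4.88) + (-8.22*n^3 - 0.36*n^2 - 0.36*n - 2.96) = -6.44*n^3 + 1.55*n^2 - 1.13*n - 7.84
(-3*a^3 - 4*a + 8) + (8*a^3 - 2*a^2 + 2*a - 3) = 5*a^3 - 2*a^2 - 2*a + 5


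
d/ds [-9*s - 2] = -9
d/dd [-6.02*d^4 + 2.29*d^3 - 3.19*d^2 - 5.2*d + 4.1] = -24.08*d^3 + 6.87*d^2 - 6.38*d - 5.2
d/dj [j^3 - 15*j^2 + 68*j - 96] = 3*j^2 - 30*j + 68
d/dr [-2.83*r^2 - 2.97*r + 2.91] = -5.66*r - 2.97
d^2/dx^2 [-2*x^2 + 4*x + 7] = -4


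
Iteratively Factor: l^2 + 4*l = (l + 4)*(l)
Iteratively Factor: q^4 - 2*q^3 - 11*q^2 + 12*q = (q - 1)*(q^3 - q^2 - 12*q) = q*(q - 1)*(q^2 - q - 12) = q*(q - 1)*(q + 3)*(q - 4)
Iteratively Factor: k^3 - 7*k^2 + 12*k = (k - 4)*(k^2 - 3*k) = k*(k - 4)*(k - 3)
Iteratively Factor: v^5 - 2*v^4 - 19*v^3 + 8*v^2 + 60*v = (v - 5)*(v^4 + 3*v^3 - 4*v^2 - 12*v) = (v - 5)*(v + 2)*(v^3 + v^2 - 6*v) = v*(v - 5)*(v + 2)*(v^2 + v - 6) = v*(v - 5)*(v + 2)*(v + 3)*(v - 2)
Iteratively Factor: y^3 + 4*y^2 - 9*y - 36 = (y + 3)*(y^2 + y - 12) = (y + 3)*(y + 4)*(y - 3)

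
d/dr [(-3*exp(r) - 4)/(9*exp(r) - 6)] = 6*exp(r)/(3*exp(r) - 2)^2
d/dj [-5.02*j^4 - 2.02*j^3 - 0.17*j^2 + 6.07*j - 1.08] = -20.08*j^3 - 6.06*j^2 - 0.34*j + 6.07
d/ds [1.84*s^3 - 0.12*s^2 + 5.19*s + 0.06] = 5.52*s^2 - 0.24*s + 5.19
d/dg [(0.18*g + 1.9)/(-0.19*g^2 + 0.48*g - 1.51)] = (0.0342*g^2 + 0.722*g - 1.1838)/(0.0361*g^4 - 0.1824*g^3 + 0.8042*g^2 - 1.4496*g + 2.2801)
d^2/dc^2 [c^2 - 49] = 2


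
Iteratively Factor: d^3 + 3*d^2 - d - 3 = (d + 3)*(d^2 - 1) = (d - 1)*(d + 3)*(d + 1)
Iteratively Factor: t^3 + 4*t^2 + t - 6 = (t + 2)*(t^2 + 2*t - 3) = (t + 2)*(t + 3)*(t - 1)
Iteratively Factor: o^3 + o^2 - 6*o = (o - 2)*(o^2 + 3*o) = o*(o - 2)*(o + 3)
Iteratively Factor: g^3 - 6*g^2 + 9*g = (g)*(g^2 - 6*g + 9) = g*(g - 3)*(g - 3)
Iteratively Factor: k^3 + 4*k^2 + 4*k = (k)*(k^2 + 4*k + 4) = k*(k + 2)*(k + 2)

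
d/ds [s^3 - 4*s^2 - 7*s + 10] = 3*s^2 - 8*s - 7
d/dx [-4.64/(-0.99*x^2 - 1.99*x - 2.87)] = (-9.1872*x - 9.2336)/(0.99*x^2 + 1.99*x + 2.87)^2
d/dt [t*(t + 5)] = 2*t + 5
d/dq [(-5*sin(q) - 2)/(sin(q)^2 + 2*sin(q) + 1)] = (5*sin(q) - 1)*cos(q)/(sin(q) + 1)^3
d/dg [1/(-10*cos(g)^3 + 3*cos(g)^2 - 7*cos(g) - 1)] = (-30*cos(g)^2 + 6*cos(g) - 7)*sin(g)/(10*cos(g)^3 - 3*cos(g)^2 + 7*cos(g) + 1)^2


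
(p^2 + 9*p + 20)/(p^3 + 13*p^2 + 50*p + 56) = (p + 5)/(p^2 + 9*p + 14)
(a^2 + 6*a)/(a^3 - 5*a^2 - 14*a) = (a + 6)/(a^2 - 5*a - 14)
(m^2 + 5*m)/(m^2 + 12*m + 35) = m/(m + 7)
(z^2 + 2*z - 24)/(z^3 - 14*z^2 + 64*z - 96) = (z + 6)/(z^2 - 10*z + 24)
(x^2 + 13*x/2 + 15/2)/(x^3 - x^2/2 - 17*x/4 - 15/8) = 4*(x + 5)/(4*x^2 - 8*x - 5)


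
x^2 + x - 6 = (x - 2)*(x + 3)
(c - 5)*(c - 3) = c^2 - 8*c + 15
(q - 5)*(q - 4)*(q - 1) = q^3 - 10*q^2 + 29*q - 20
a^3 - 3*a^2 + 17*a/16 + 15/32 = (a - 5/2)*(a - 3/4)*(a + 1/4)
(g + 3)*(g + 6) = g^2 + 9*g + 18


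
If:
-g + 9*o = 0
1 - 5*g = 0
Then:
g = 1/5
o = 1/45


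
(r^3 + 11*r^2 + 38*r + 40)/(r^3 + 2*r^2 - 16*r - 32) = (r + 5)/(r - 4)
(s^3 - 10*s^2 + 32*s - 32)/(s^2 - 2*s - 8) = (s^2 - 6*s + 8)/(s + 2)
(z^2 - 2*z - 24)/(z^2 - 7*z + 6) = (z + 4)/(z - 1)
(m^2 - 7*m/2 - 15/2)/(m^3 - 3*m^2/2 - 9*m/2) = (m - 5)/(m*(m - 3))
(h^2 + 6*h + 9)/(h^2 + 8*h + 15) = (h + 3)/(h + 5)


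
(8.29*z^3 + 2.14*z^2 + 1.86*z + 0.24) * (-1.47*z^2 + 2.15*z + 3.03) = -12.1863*z^5 + 14.6777*z^4 + 26.9855*z^3 + 10.1304*z^2 + 6.1518*z + 0.7272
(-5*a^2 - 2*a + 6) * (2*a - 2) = -10*a^3 + 6*a^2 + 16*a - 12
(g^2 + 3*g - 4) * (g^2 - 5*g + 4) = g^4 - 2*g^3 - 15*g^2 + 32*g - 16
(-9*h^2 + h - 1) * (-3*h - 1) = 27*h^3 + 6*h^2 + 2*h + 1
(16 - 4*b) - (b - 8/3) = 56/3 - 5*b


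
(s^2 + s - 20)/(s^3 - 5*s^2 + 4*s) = (s + 5)/(s*(s - 1))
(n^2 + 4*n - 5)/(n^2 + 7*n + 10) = (n - 1)/(n + 2)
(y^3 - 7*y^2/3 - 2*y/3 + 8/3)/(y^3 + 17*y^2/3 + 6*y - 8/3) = (3*y^3 - 7*y^2 - 2*y + 8)/(3*y^3 + 17*y^2 + 18*y - 8)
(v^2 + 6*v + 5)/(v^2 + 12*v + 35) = (v + 1)/(v + 7)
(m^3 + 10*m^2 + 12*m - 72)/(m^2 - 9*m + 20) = (m^3 + 10*m^2 + 12*m - 72)/(m^2 - 9*m + 20)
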